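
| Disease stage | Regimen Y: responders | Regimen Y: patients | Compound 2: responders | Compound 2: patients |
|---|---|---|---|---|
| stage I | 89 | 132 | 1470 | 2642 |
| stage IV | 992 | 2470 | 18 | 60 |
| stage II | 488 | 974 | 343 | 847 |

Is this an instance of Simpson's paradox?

Stage I: Regimen Y 89/132 = 67.4%, Compound 2 1470/2642 = 55.6% → Regimen Y
Stage IV: Regimen Y 992/2470 = 40.2%, Compound 2 18/60 = 30.0% → Regimen Y
Stage II: Regimen Y 488/974 = 50.1%, Compound 2 343/847 = 40.5% → Regimen Y
Overall: Regimen Y 1569/3576 = 43.9%, Compound 2 1831/3549 = 51.6% → Compound 2
Regimen Y wins each disease group but Compound 2 wins overall — the comparison reverses. Regimen Y's patients skew toward stage IV, which has a lower base rate.

Yes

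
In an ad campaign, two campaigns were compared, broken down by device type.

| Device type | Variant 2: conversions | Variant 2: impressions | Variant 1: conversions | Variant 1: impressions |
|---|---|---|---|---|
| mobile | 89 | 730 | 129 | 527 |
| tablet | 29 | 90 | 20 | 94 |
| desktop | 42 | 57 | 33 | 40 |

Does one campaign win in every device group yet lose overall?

No

Mobile: Variant 2 89/730 = 12.2%, Variant 1 129/527 = 24.5% → Variant 1
Tablet: Variant 2 29/90 = 32.2%, Variant 1 20/94 = 21.3% → Variant 2
Desktop: Variant 2 42/57 = 73.7%, Variant 1 33/40 = 82.5% → Variant 1
Overall: Variant 2 160/877 = 18.2%, Variant 1 182/661 = 27.5% → Variant 1
Neither sweeps: Variant 2 wins 1 of 3 groups, Variant 1 wins 2. Variant 1 wins overall but not every group — no Simpson reversal.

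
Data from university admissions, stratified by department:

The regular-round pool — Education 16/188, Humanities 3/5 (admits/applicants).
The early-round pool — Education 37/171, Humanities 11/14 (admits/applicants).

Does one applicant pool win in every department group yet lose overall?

No

Education: the regular-round pool 16/188 = 8.5%, the early-round pool 37/171 = 21.6% → the early-round pool
Humanities: the regular-round pool 3/5 = 60.0%, the early-round pool 11/14 = 78.6% → the early-round pool
Overall: the regular-round pool 19/193 = 9.8%, the early-round pool 48/185 = 25.9% → the early-round pool
The early-round pool wins overall and in every department group — no reversal.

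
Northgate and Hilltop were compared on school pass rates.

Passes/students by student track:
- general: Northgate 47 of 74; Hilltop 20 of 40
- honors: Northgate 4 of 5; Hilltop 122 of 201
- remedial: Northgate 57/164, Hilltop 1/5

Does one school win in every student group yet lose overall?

Yes

General: Northgate 47/74 = 63.5%, Hilltop 20/40 = 50.0% → Northgate
Honors: Northgate 4/5 = 80.0%, Hilltop 122/201 = 60.7% → Northgate
Remedial: Northgate 57/164 = 34.8%, Hilltop 1/5 = 20.0% → Northgate
Overall: Northgate 108/243 = 44.4%, Hilltop 143/246 = 58.1% → Hilltop
Northgate wins each student group but Hilltop wins overall — the comparison reverses. Northgate's students skew toward remedial, which has a lower base rate.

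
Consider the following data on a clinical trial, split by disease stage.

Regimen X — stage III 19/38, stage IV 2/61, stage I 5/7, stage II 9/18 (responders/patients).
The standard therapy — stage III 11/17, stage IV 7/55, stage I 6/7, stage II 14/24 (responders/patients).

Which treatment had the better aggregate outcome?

Stage III: Regimen X 19/38 = 50.0%, the standard therapy 11/17 = 64.7% → the standard therapy
Stage IV: Regimen X 2/61 = 3.3%, the standard therapy 7/55 = 12.7% → the standard therapy
Stage I: Regimen X 5/7 = 71.4%, the standard therapy 6/7 = 85.7% → the standard therapy
Stage II: Regimen X 9/18 = 50.0%, the standard therapy 14/24 = 58.3% → the standard therapy
Overall: Regimen X 35/124 = 28.2%, the standard therapy 38/103 = 36.9% → the standard therapy

the standard therapy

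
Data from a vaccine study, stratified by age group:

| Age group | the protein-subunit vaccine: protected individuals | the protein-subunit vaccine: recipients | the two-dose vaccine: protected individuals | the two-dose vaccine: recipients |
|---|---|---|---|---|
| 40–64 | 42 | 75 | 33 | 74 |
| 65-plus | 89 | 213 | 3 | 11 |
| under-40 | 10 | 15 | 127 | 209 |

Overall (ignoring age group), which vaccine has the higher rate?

40–64: the protein-subunit vaccine 42/75 = 56.0%, the two-dose vaccine 33/74 = 44.6% → the protein-subunit vaccine
65-plus: the protein-subunit vaccine 89/213 = 41.8%, the two-dose vaccine 3/11 = 27.3% → the protein-subunit vaccine
Under-40: the protein-subunit vaccine 10/15 = 66.7%, the two-dose vaccine 127/209 = 60.8% → the protein-subunit vaccine
Overall: the protein-subunit vaccine 141/303 = 46.5%, the two-dose vaccine 163/294 = 55.4% → the two-dose vaccine
(The protein-subunit vaccine wins every age group but the two-dose vaccine wins overall — the protein-subunit vaccine's recipients skew toward the low-rate 65-plus group.)

the two-dose vaccine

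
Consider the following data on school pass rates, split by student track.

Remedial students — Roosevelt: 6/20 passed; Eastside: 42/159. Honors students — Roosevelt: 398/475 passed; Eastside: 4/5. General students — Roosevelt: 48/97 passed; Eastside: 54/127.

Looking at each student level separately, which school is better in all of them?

Roosevelt

Remedial: Roosevelt 6/20 = 30.0%, Eastside 42/159 = 26.4% → Roosevelt
Honors: Roosevelt 398/475 = 83.8%, Eastside 4/5 = 80.0% → Roosevelt
General: Roosevelt 48/97 = 49.5%, Eastside 54/127 = 42.5% → Roosevelt
Roosevelt has the higher rate in all 3 groups.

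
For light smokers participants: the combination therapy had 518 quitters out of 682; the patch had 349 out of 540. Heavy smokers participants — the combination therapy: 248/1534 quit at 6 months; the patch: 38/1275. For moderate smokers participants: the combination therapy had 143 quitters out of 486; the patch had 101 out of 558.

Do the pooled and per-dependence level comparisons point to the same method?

Yes

Light smokers: the combination therapy 518/682 = 76.0%, the patch 349/540 = 64.6% → the combination therapy
Heavy smokers: the combination therapy 248/1534 = 16.2%, the patch 38/1275 = 3.0% → the combination therapy
Moderate smokers: the combination therapy 143/486 = 29.4%, the patch 101/558 = 18.1% → the combination therapy
Overall: the combination therapy 909/2702 = 33.6%, the patch 488/2373 = 20.6% → the combination therapy
The combination therapy wins overall and in every dependence group — no reversal.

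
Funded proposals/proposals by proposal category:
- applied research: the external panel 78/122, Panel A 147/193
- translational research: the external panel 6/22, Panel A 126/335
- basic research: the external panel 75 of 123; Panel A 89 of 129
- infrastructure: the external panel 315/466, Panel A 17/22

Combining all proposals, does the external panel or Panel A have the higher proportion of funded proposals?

the external panel

Applied research: the external panel 78/122 = 63.9%, Panel A 147/193 = 76.2% → Panel A
Translational research: the external panel 6/22 = 27.3%, Panel A 126/335 = 37.6% → Panel A
Basic research: the external panel 75/123 = 61.0%, Panel A 89/129 = 69.0% → Panel A
Infrastructure: the external panel 315/466 = 67.6%, Panel A 17/22 = 77.3% → Panel A
Overall: the external panel 474/733 = 64.7%, Panel A 379/679 = 55.8% → the external panel
(Panel A wins every proposal group but the external panel wins overall — Panel A's proposals skew toward the low-rate translational research group.)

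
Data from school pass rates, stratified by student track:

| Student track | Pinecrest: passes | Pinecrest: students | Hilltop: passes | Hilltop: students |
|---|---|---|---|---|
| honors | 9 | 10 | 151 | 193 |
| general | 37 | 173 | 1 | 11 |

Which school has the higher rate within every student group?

Pinecrest

Honors: Pinecrest 9/10 = 90.0%, Hilltop 151/193 = 78.2% → Pinecrest
General: Pinecrest 37/173 = 21.4%, Hilltop 1/11 = 9.1% → Pinecrest
Pinecrest has the higher rate in both groups.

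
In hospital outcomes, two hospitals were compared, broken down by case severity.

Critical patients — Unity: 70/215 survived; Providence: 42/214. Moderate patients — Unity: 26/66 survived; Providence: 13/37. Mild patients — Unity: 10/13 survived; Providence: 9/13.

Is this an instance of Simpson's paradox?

No

Critical: Unity 70/215 = 32.6%, Providence 42/214 = 19.6% → Unity
Moderate: Unity 26/66 = 39.4%, Providence 13/37 = 35.1% → Unity
Mild: Unity 10/13 = 76.9%, Providence 9/13 = 69.2% → Unity
Overall: Unity 106/294 = 36.1%, Providence 64/264 = 24.2% → Unity
Unity wins overall and in every case group — no reversal.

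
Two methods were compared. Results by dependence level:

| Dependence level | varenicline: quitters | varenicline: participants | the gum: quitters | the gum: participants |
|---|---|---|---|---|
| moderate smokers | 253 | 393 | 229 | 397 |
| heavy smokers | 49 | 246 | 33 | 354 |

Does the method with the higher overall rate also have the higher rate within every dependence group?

Yes

Moderate smokers: varenicline 253/393 = 64.4%, the gum 229/397 = 57.7% → varenicline
Heavy smokers: varenicline 49/246 = 19.9%, the gum 33/354 = 9.3% → varenicline
Overall: varenicline 302/639 = 47.3%, the gum 262/751 = 34.9% → varenicline
Varenicline wins overall and in every dependence group — no reversal.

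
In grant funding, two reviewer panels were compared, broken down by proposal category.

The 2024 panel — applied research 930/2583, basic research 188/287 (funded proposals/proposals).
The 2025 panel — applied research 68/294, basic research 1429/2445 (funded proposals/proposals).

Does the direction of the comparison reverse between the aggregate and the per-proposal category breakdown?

Yes

Applied research: the 2024 panel 930/2583 = 36.0%, the 2025 panel 68/294 = 23.1% → the 2024 panel
Basic research: the 2024 panel 188/287 = 65.5%, the 2025 panel 1429/2445 = 58.4% → the 2024 panel
Overall: the 2024 panel 1118/2870 = 39.0%, the 2025 panel 1497/2739 = 54.7% → the 2025 panel
The 2024 panel wins each proposal group but the 2025 panel wins overall — the comparison reverses. The 2024 panel's proposals skew toward applied research, which has a lower base rate.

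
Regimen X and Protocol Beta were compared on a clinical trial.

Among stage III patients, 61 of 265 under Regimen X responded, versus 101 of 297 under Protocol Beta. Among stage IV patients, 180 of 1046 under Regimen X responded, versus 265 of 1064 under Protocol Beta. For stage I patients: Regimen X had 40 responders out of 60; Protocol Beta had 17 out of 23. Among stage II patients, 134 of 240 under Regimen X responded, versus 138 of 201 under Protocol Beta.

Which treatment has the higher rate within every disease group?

Stage III: Regimen X 61/265 = 23.0%, Protocol Beta 101/297 = 34.0% → Protocol Beta
Stage IV: Regimen X 180/1046 = 17.2%, Protocol Beta 265/1064 = 24.9% → Protocol Beta
Stage I: Regimen X 40/60 = 66.7%, Protocol Beta 17/23 = 73.9% → Protocol Beta
Stage II: Regimen X 134/240 = 55.8%, Protocol Beta 138/201 = 68.7% → Protocol Beta
Protocol Beta has the higher rate in all 4 groups.

Protocol Beta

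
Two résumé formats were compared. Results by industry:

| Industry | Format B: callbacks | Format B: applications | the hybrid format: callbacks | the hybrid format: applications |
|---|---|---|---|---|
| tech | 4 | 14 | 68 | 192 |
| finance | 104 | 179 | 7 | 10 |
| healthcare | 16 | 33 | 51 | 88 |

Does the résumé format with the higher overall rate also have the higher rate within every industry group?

Tech: Format B 4/14 = 28.6%, the hybrid format 68/192 = 35.4% → the hybrid format
Finance: Format B 104/179 = 58.1%, the hybrid format 7/10 = 70.0% → the hybrid format
Healthcare: Format B 16/33 = 48.5%, the hybrid format 51/88 = 58.0% → the hybrid format
Overall: Format B 124/226 = 54.9%, the hybrid format 126/290 = 43.4% → Format B
The hybrid format wins each industry group but Format B wins overall — the comparison reverses. The hybrid format's applications skew toward tech, which has a lower base rate.

No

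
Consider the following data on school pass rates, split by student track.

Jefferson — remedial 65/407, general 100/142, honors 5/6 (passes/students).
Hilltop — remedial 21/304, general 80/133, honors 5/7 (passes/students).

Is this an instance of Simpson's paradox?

Remedial: Jefferson 65/407 = 16.0%, Hilltop 21/304 = 6.9% → Jefferson
General: Jefferson 100/142 = 70.4%, Hilltop 80/133 = 60.2% → Jefferson
Honors: Jefferson 5/6 = 83.3%, Hilltop 5/7 = 71.4% → Jefferson
Overall: Jefferson 170/555 = 30.6%, Hilltop 106/444 = 23.9% → Jefferson
Jefferson wins overall and in every student group — no reversal.

No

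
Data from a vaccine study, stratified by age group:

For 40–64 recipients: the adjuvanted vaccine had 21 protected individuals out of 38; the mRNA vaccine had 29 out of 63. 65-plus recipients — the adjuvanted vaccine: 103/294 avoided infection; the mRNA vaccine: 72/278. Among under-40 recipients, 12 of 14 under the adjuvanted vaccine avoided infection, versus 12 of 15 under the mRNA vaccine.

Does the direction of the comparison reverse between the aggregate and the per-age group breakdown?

40–64: the adjuvanted vaccine 21/38 = 55.3%, the mRNA vaccine 29/63 = 46.0% → the adjuvanted vaccine
65-plus: the adjuvanted vaccine 103/294 = 35.0%, the mRNA vaccine 72/278 = 25.9% → the adjuvanted vaccine
Under-40: the adjuvanted vaccine 12/14 = 85.7%, the mRNA vaccine 12/15 = 80.0% → the adjuvanted vaccine
Overall: the adjuvanted vaccine 136/346 = 39.3%, the mRNA vaccine 113/356 = 31.7% → the adjuvanted vaccine
The adjuvanted vaccine wins overall and in every age group — no reversal.

No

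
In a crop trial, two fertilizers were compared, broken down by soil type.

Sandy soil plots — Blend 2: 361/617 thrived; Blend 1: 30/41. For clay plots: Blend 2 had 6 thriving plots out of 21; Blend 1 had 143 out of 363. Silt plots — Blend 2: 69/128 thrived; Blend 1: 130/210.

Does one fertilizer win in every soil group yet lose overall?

Sandy soil: Blend 2 361/617 = 58.5%, Blend 1 30/41 = 73.2% → Blend 1
Clay: Blend 2 6/21 = 28.6%, Blend 1 143/363 = 39.4% → Blend 1
Silt: Blend 2 69/128 = 53.9%, Blend 1 130/210 = 61.9% → Blend 1
Overall: Blend 2 436/766 = 56.9%, Blend 1 303/614 = 49.3% → Blend 2
Blend 1 wins each soil group but Blend 2 wins overall — the comparison reverses. Blend 1's plots skew toward clay, which has a lower base rate.

Yes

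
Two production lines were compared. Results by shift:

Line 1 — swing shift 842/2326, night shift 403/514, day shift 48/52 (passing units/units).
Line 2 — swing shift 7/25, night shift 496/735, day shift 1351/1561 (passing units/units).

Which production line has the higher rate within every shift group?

Line 1

Swing shift: Line 1 842/2326 = 36.2%, Line 2 7/25 = 28.0% → Line 1
Night shift: Line 1 403/514 = 78.4%, Line 2 496/735 = 67.5% → Line 1
Day shift: Line 1 48/52 = 92.3%, Line 2 1351/1561 = 86.5% → Line 1
Line 1 has the higher rate in all 3 groups.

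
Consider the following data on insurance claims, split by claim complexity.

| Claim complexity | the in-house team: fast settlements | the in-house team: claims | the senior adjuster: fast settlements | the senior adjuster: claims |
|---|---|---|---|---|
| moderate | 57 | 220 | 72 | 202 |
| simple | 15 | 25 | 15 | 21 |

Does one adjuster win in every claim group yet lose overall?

Moderate: the in-house team 57/220 = 25.9%, the senior adjuster 72/202 = 35.6% → the senior adjuster
Simple: the in-house team 15/25 = 60.0%, the senior adjuster 15/21 = 71.4% → the senior adjuster
Overall: the in-house team 72/245 = 29.4%, the senior adjuster 87/223 = 39.0% → the senior adjuster
The senior adjuster wins overall and in every claim group — no reversal.

No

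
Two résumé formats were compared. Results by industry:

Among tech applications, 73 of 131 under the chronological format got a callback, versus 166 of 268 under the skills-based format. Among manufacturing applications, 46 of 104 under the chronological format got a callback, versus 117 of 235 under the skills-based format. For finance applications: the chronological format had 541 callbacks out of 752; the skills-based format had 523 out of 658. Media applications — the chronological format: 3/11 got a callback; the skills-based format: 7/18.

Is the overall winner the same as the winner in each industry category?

Yes

Tech: the chronological format 73/131 = 55.7%, the skills-based format 166/268 = 61.9% → the skills-based format
Manufacturing: the chronological format 46/104 = 44.2%, the skills-based format 117/235 = 49.8% → the skills-based format
Finance: the chronological format 541/752 = 71.9%, the skills-based format 523/658 = 79.5% → the skills-based format
Media: the chronological format 3/11 = 27.3%, the skills-based format 7/18 = 38.9% → the skills-based format
Overall: the chronological format 663/998 = 66.4%, the skills-based format 813/1179 = 69.0% → the skills-based format
The skills-based format wins overall and in every industry group — no reversal.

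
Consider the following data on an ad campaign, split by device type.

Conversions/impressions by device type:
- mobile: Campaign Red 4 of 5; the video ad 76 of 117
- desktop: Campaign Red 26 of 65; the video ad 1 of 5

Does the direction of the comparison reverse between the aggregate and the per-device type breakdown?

Yes

Mobile: Campaign Red 4/5 = 80.0%, the video ad 76/117 = 65.0% → Campaign Red
Desktop: Campaign Red 26/65 = 40.0%, the video ad 1/5 = 20.0% → Campaign Red
Overall: Campaign Red 30/70 = 42.9%, the video ad 77/122 = 63.1% → the video ad
Campaign Red wins each device group but the video ad wins overall — the comparison reverses. Campaign Red's impressions skew toward desktop, which has a lower base rate.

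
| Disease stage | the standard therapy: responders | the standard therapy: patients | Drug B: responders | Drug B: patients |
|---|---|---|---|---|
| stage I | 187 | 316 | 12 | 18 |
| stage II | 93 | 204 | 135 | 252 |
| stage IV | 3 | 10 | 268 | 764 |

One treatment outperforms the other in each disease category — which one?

Drug B

Stage I: the standard therapy 187/316 = 59.2%, Drug B 12/18 = 66.7% → Drug B
Stage II: the standard therapy 93/204 = 45.6%, Drug B 135/252 = 53.6% → Drug B
Stage IV: the standard therapy 3/10 = 30.0%, Drug B 268/764 = 35.1% → Drug B
Drug B has the higher rate in all 3 groups.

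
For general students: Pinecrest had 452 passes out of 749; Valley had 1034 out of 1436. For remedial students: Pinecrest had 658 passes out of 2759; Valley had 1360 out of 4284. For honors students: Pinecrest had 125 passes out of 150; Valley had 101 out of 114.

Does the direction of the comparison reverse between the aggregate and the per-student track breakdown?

General: Pinecrest 452/749 = 60.3%, Valley 1034/1436 = 72.0% → Valley
Remedial: Pinecrest 658/2759 = 23.8%, Valley 1360/4284 = 31.7% → Valley
Honors: Pinecrest 125/150 = 83.3%, Valley 101/114 = 88.6% → Valley
Overall: Pinecrest 1235/3658 = 33.8%, Valley 2495/5834 = 42.8% → Valley
Valley wins overall and in every student group — no reversal.

No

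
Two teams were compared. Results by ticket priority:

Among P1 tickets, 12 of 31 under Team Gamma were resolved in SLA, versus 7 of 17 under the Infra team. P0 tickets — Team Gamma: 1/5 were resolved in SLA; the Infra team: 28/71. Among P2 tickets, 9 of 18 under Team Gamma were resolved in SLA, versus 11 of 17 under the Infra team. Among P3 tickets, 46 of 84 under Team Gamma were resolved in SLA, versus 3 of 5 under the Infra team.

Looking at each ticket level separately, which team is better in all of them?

the Infra team

P1: Team Gamma 12/31 = 38.7%, the Infra team 7/17 = 41.2% → the Infra team
P0: Team Gamma 1/5 = 20.0%, the Infra team 28/71 = 39.4% → the Infra team
P2: Team Gamma 9/18 = 50.0%, the Infra team 11/17 = 64.7% → the Infra team
P3: Team Gamma 46/84 = 54.8%, the Infra team 3/5 = 60.0% → the Infra team
The Infra team has the higher rate in all 4 groups.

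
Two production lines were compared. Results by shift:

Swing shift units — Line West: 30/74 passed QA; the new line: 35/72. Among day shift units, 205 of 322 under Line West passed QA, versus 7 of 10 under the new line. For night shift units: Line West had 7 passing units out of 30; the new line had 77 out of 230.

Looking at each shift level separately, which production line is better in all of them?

Swing shift: Line West 30/74 = 40.5%, the new line 35/72 = 48.6% → the new line
Day shift: Line West 205/322 = 63.7%, the new line 7/10 = 70.0% → the new line
Night shift: Line West 7/30 = 23.3%, the new line 77/230 = 33.5% → the new line
The new line has the higher rate in all 3 groups.

the new line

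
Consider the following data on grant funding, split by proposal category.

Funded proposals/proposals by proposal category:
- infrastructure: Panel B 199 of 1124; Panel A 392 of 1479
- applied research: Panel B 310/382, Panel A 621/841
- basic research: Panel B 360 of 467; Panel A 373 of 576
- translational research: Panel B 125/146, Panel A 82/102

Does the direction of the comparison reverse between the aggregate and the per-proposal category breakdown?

No

Infrastructure: Panel B 199/1124 = 17.7%, Panel A 392/1479 = 26.5% → Panel A
Applied research: Panel B 310/382 = 81.2%, Panel A 621/841 = 73.8% → Panel B
Basic research: Panel B 360/467 = 77.1%, Panel A 373/576 = 64.8% → Panel B
Translational research: Panel B 125/146 = 85.6%, Panel A 82/102 = 80.4% → Panel B
Overall: Panel B 994/2119 = 46.9%, Panel A 1468/2998 = 49.0% → Panel A
Neither sweeps: Panel B wins 3 of 4 groups, Panel A wins 1. Panel A wins overall but not every group — no Simpson reversal.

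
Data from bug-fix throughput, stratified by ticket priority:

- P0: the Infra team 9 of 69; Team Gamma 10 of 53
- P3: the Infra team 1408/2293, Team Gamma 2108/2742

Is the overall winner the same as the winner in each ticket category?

P0: the Infra team 9/69 = 13.0%, Team Gamma 10/53 = 18.9% → Team Gamma
P3: the Infra team 1408/2293 = 61.4%, Team Gamma 2108/2742 = 76.9% → Team Gamma
Overall: the Infra team 1417/2362 = 60.0%, Team Gamma 2118/2795 = 75.8% → Team Gamma
Team Gamma wins overall and in every ticket group — no reversal.

Yes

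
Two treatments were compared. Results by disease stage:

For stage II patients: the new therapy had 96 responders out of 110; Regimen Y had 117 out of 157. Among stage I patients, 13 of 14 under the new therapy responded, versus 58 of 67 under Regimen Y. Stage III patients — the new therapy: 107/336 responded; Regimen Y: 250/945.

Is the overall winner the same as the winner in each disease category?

Yes

Stage II: the new therapy 96/110 = 87.3%, Regimen Y 117/157 = 74.5% → the new therapy
Stage I: the new therapy 13/14 = 92.9%, Regimen Y 58/67 = 86.6% → the new therapy
Stage III: the new therapy 107/336 = 31.8%, Regimen Y 250/945 = 26.5% → the new therapy
Overall: the new therapy 216/460 = 47.0%, Regimen Y 425/1169 = 36.4% → the new therapy
The new therapy wins overall and in every disease group — no reversal.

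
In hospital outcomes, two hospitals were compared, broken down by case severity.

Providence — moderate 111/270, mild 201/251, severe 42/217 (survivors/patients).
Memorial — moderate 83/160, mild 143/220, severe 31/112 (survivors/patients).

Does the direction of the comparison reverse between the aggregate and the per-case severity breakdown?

Moderate: Providence 111/270 = 41.1%, Memorial 83/160 = 51.9% → Memorial
Mild: Providence 201/251 = 80.1%, Memorial 143/220 = 65.0% → Providence
Severe: Providence 42/217 = 19.4%, Memorial 31/112 = 27.7% → Memorial
Overall: Providence 354/738 = 48.0%, Memorial 257/492 = 52.2% → Memorial
Neither sweeps: Providence wins 1 of 3 groups, Memorial wins 2. Memorial wins overall but not every group — no Simpson reversal.

No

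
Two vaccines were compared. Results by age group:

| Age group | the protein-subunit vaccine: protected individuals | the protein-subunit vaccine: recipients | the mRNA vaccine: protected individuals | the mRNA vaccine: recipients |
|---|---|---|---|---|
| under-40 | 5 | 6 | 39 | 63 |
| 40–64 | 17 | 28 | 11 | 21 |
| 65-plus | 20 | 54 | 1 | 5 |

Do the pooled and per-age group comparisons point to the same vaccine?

No

Under-40: the protein-subunit vaccine 5/6 = 83.3%, the mRNA vaccine 39/63 = 61.9% → the protein-subunit vaccine
40–64: the protein-subunit vaccine 17/28 = 60.7%, the mRNA vaccine 11/21 = 52.4% → the protein-subunit vaccine
65-plus: the protein-subunit vaccine 20/54 = 37.0%, the mRNA vaccine 1/5 = 20.0% → the protein-subunit vaccine
Overall: the protein-subunit vaccine 42/88 = 47.7%, the mRNA vaccine 51/89 = 57.3% → the mRNA vaccine
The protein-subunit vaccine wins each age group but the mRNA vaccine wins overall — the comparison reverses. The protein-subunit vaccine's recipients skew toward 65-plus, which has a lower base rate.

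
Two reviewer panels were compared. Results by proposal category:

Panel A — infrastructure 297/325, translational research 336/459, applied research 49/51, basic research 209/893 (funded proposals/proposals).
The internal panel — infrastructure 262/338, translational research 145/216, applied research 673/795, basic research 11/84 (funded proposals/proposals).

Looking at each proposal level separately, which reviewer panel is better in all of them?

Infrastructure: Panel A 297/325 = 91.4%, the internal panel 262/338 = 77.5% → Panel A
Translational research: Panel A 336/459 = 73.2%, the internal panel 145/216 = 67.1% → Panel A
Applied research: Panel A 49/51 = 96.1%, the internal panel 673/795 = 84.7% → Panel A
Basic research: Panel A 209/893 = 23.4%, the internal panel 11/84 = 13.1% → Panel A
Panel A has the higher rate in all 4 groups.

Panel A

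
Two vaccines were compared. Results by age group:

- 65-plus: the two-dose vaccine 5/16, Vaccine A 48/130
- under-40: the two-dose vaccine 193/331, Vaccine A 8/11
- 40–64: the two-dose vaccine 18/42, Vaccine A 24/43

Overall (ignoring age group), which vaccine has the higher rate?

the two-dose vaccine

65-plus: the two-dose vaccine 5/16 = 31.2%, Vaccine A 48/130 = 36.9% → Vaccine A
Under-40: the two-dose vaccine 193/331 = 58.3%, Vaccine A 8/11 = 72.7% → Vaccine A
40–64: the two-dose vaccine 18/42 = 42.9%, Vaccine A 24/43 = 55.8% → Vaccine A
Overall: the two-dose vaccine 216/389 = 55.5%, Vaccine A 80/184 = 43.5% → the two-dose vaccine
(Vaccine A wins every age group but the two-dose vaccine wins overall — Vaccine A's recipients skew toward the low-rate 65-plus group.)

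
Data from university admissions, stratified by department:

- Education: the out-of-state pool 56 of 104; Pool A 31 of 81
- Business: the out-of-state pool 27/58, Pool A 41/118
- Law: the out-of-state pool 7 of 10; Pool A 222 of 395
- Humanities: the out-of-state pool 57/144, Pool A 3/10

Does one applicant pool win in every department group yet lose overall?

Education: the out-of-state pool 56/104 = 53.8%, Pool A 31/81 = 38.3% → the out-of-state pool
Business: the out-of-state pool 27/58 = 46.6%, Pool A 41/118 = 34.7% → the out-of-state pool
Law: the out-of-state pool 7/10 = 70.0%, Pool A 222/395 = 56.2% → the out-of-state pool
Humanities: the out-of-state pool 57/144 = 39.6%, Pool A 3/10 = 30.0% → the out-of-state pool
Overall: the out-of-state pool 147/316 = 46.5%, Pool A 297/604 = 49.2% → Pool A
The out-of-state pool wins each department group but Pool A wins overall — the comparison reverses. The out-of-state pool's applicants skew toward Humanities, which has a lower base rate.

Yes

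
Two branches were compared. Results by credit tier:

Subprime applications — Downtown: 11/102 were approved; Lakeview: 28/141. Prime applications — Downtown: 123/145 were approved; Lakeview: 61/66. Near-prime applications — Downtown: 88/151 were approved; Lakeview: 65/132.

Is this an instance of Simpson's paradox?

No

Subprime: Downtown 11/102 = 10.8%, Lakeview 28/141 = 19.9% → Lakeview
Prime: Downtown 123/145 = 84.8%, Lakeview 61/66 = 92.4% → Lakeview
Near-prime: Downtown 88/151 = 58.3%, Lakeview 65/132 = 49.2% → Downtown
Overall: Downtown 222/398 = 55.8%, Lakeview 154/339 = 45.4% → Downtown
Neither sweeps: Downtown wins 1 of 3 groups, Lakeview wins 2. Downtown wins overall but not every group — no Simpson reversal.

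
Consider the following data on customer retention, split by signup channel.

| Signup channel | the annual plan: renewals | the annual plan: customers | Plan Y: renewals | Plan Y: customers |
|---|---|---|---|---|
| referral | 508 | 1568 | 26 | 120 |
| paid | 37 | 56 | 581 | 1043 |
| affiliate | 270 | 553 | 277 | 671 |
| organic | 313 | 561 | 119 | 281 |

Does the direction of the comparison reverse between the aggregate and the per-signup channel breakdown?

Yes

Referral: the annual plan 508/1568 = 32.4%, Plan Y 26/120 = 21.7% → the annual plan
Paid: the annual plan 37/56 = 66.1%, Plan Y 581/1043 = 55.7% → the annual plan
Affiliate: the annual plan 270/553 = 48.8%, Plan Y 277/671 = 41.3% → the annual plan
Organic: the annual plan 313/561 = 55.8%, Plan Y 119/281 = 42.3% → the annual plan
Overall: the annual plan 1128/2738 = 41.2%, Plan Y 1003/2115 = 47.4% → Plan Y
The annual plan wins each signup group but Plan Y wins overall — the comparison reverses. The annual plan's customers skew toward referral, which has a lower base rate.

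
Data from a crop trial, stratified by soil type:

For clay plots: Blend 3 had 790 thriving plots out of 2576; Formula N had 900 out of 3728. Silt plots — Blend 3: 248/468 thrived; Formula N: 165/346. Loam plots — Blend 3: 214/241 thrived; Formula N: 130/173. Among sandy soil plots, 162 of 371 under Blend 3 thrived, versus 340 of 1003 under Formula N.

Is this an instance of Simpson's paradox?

Clay: Blend 3 790/2576 = 30.7%, Formula N 900/3728 = 24.1% → Blend 3
Silt: Blend 3 248/468 = 53.0%, Formula N 165/346 = 47.7% → Blend 3
Loam: Blend 3 214/241 = 88.8%, Formula N 130/173 = 75.1% → Blend 3
Sandy soil: Blend 3 162/371 = 43.7%, Formula N 340/1003 = 33.9% → Blend 3
Overall: Blend 3 1414/3656 = 38.7%, Formula N 1535/5250 = 29.2% → Blend 3
Blend 3 wins overall and in every soil group — no reversal.

No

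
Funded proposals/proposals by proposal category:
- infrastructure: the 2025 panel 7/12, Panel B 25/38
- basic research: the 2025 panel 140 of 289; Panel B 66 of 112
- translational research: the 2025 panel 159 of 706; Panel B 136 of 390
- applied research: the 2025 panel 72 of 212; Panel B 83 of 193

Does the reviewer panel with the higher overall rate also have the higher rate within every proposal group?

Yes

Infrastructure: the 2025 panel 7/12 = 58.3%, Panel B 25/38 = 65.8% → Panel B
Basic research: the 2025 panel 140/289 = 48.4%, Panel B 66/112 = 58.9% → Panel B
Translational research: the 2025 panel 159/706 = 22.5%, Panel B 136/390 = 34.9% → Panel B
Applied research: the 2025 panel 72/212 = 34.0%, Panel B 83/193 = 43.0% → Panel B
Overall: the 2025 panel 378/1219 = 31.0%, Panel B 310/733 = 42.3% → Panel B
Panel B wins overall and in every proposal group — no reversal.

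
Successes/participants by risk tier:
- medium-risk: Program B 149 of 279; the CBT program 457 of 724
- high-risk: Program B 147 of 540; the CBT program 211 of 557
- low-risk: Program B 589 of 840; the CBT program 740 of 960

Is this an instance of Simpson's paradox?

No

Medium-risk: Program B 149/279 = 53.4%, the CBT program 457/724 = 63.1% → the CBT program
High-risk: Program B 147/540 = 27.2%, the CBT program 211/557 = 37.9% → the CBT program
Low-risk: Program B 589/840 = 70.1%, the CBT program 740/960 = 77.1% → the CBT program
Overall: Program B 885/1659 = 53.3%, the CBT program 1408/2241 = 62.8% → the CBT program
The CBT program wins overall and in every risk group — no reversal.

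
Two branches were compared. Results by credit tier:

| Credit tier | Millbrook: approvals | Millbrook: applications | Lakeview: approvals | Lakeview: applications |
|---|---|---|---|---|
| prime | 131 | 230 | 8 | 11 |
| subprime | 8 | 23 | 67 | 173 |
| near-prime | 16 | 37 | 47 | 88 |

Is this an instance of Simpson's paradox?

Yes

Prime: Millbrook 131/230 = 57.0%, Lakeview 8/11 = 72.7% → Lakeview
Subprime: Millbrook 8/23 = 34.8%, Lakeview 67/173 = 38.7% → Lakeview
Near-prime: Millbrook 16/37 = 43.2%, Lakeview 47/88 = 53.4% → Lakeview
Overall: Millbrook 155/290 = 53.4%, Lakeview 122/272 = 44.9% → Millbrook
Lakeview wins each credit group but Millbrook wins overall — the comparison reverses. Lakeview's applications skew toward subprime, which has a lower base rate.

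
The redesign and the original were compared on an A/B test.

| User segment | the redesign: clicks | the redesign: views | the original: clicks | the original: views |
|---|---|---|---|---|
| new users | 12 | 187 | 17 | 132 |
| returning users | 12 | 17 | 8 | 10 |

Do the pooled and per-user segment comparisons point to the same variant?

Yes

New users: the redesign 12/187 = 6.4%, the original 17/132 = 12.9% → the original
Returning users: the redesign 12/17 = 70.6%, the original 8/10 = 80.0% → the original
Overall: the redesign 24/204 = 11.8%, the original 25/142 = 17.6% → the original
The original wins overall and in every user group — no reversal.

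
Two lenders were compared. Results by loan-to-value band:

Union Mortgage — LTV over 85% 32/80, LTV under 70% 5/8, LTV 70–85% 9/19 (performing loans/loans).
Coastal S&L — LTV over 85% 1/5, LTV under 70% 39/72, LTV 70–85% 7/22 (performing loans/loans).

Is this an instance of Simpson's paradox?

Yes

LTV over 85%: Union Mortgage 32/80 = 40.0%, Coastal S&L 1/5 = 20.0% → Union Mortgage
LTV under 70%: Union Mortgage 5/8 = 62.5%, Coastal S&L 39/72 = 54.2% → Union Mortgage
LTV 70–85%: Union Mortgage 9/19 = 47.4%, Coastal S&L 7/22 = 31.8% → Union Mortgage
Overall: Union Mortgage 46/107 = 43.0%, Coastal S&L 47/99 = 47.5% → Coastal S&L
Union Mortgage wins each loan-to-value group but Coastal S&L wins overall — the comparison reverses. Union Mortgage's loans skew toward LTV over 85%, which has a lower base rate.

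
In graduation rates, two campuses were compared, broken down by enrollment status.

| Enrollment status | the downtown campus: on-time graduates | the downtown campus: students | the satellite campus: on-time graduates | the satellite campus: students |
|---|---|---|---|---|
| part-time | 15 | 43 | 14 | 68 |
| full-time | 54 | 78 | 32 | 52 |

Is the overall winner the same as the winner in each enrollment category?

Yes

Part-time: the downtown campus 15/43 = 34.9%, the satellite campus 14/68 = 20.6% → the downtown campus
Full-time: the downtown campus 54/78 = 69.2%, the satellite campus 32/52 = 61.5% → the downtown campus
Overall: the downtown campus 69/121 = 57.0%, the satellite campus 46/120 = 38.3% → the downtown campus
The downtown campus wins overall and in every enrollment group — no reversal.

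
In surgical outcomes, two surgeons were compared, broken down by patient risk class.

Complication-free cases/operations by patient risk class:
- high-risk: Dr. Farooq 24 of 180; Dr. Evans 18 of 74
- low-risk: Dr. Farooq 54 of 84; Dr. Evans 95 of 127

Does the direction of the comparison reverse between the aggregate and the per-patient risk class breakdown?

No

High-risk: Dr. Farooq 24/180 = 13.3%, Dr. Evans 18/74 = 24.3% → Dr. Evans
Low-risk: Dr. Farooq 54/84 = 64.3%, Dr. Evans 95/127 = 74.8% → Dr. Evans
Overall: Dr. Farooq 78/264 = 29.5%, Dr. Evans 113/201 = 56.2% → Dr. Evans
Dr. Evans wins overall and in every patient risk group — no reversal.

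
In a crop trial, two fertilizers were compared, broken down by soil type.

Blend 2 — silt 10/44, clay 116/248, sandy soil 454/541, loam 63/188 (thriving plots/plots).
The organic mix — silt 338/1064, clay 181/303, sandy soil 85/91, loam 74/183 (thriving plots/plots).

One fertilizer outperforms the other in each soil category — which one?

the organic mix

Silt: Blend 2 10/44 = 22.7%, the organic mix 338/1064 = 31.8% → the organic mix
Clay: Blend 2 116/248 = 46.8%, the organic mix 181/303 = 59.7% → the organic mix
Sandy soil: Blend 2 454/541 = 83.9%, the organic mix 85/91 = 93.4% → the organic mix
Loam: Blend 2 63/188 = 33.5%, the organic mix 74/183 = 40.4% → the organic mix
The organic mix has the higher rate in all 4 groups.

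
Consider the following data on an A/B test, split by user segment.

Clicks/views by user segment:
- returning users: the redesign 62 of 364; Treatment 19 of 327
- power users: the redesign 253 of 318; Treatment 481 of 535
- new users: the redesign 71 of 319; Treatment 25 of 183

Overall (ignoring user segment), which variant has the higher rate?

Treatment

Returning users: the redesign 62/364 = 17.0%, Treatment 19/327 = 5.8% → the redesign
Power users: the redesign 253/318 = 79.6%, Treatment 481/535 = 89.9% → Treatment
New users: the redesign 71/319 = 22.3%, Treatment 25/183 = 13.7% → the redesign
Overall: the redesign 386/1001 = 38.6%, Treatment 525/1045 = 50.2% → Treatment
(Neither sweeps every user group, but Treatment has the higher pooled rate.)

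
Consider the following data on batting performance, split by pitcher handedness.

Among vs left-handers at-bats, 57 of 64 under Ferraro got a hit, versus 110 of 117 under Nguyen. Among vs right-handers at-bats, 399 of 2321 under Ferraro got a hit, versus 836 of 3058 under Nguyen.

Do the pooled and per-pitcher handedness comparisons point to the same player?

Vs left-handers: Ferraro 57/64 = 89.1%, Nguyen 110/117 = 94.0% → Nguyen
Vs right-handers: Ferraro 399/2321 = 17.2%, Nguyen 836/3058 = 27.3% → Nguyen
Overall: Ferraro 456/2385 = 19.1%, Nguyen 946/3175 = 29.8% → Nguyen
Nguyen wins overall and in every pitcher group — no reversal.

Yes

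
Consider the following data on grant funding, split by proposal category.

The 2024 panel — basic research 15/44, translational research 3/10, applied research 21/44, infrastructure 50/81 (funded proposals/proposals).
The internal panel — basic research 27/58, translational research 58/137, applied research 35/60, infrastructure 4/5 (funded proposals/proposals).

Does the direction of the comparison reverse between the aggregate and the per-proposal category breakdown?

Basic research: the 2024 panel 15/44 = 34.1%, the internal panel 27/58 = 46.6% → the internal panel
Translational research: the 2024 panel 3/10 = 30.0%, the internal panel 58/137 = 42.3% → the internal panel
Applied research: the 2024 panel 21/44 = 47.7%, the internal panel 35/60 = 58.3% → the internal panel
Infrastructure: the 2024 panel 50/81 = 61.7%, the internal panel 4/5 = 80.0% → the internal panel
Overall: the 2024 panel 89/179 = 49.7%, the internal panel 124/260 = 47.7% → the 2024 panel
The internal panel wins each proposal group but the 2024 panel wins overall — the comparison reverses. The internal panel's proposals skew toward translational research, which has a lower base rate.

Yes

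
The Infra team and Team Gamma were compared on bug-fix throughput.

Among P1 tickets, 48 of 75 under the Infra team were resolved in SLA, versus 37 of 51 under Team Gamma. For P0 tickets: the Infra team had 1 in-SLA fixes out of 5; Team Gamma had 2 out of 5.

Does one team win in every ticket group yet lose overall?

P1: the Infra team 48/75 = 64.0%, Team Gamma 37/51 = 72.5% → Team Gamma
P0: the Infra team 1/5 = 20.0%, Team Gamma 2/5 = 40.0% → Team Gamma
Overall: the Infra team 49/80 = 61.2%, Team Gamma 39/56 = 69.6% → Team Gamma
Team Gamma wins overall and in every ticket group — no reversal.

No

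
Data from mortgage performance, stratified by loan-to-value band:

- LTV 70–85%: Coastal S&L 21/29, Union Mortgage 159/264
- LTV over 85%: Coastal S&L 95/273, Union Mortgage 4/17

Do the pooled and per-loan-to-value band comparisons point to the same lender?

No

LTV 70–85%: Coastal S&L 21/29 = 72.4%, Union Mortgage 159/264 = 60.2% → Coastal S&L
LTV over 85%: Coastal S&L 95/273 = 34.8%, Union Mortgage 4/17 = 23.5% → Coastal S&L
Overall: Coastal S&L 116/302 = 38.4%, Union Mortgage 163/281 = 58.0% → Union Mortgage
Coastal S&L wins each loan-to-value group but Union Mortgage wins overall — the comparison reverses. Coastal S&L's loans skew toward LTV over 85%, which has a lower base rate.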